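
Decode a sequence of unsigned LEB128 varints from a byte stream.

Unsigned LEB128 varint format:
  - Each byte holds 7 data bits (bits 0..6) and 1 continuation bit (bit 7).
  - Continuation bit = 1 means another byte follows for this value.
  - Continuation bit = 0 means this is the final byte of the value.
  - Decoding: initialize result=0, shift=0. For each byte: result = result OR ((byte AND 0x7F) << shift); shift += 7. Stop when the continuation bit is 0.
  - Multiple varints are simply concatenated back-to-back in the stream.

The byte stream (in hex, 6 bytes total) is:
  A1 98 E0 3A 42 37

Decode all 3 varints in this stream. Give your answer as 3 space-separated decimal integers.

  byte[0]=0xA1 cont=1 payload=0x21=33: acc |= 33<<0 -> acc=33 shift=7
  byte[1]=0x98 cont=1 payload=0x18=24: acc |= 24<<7 -> acc=3105 shift=14
  byte[2]=0xE0 cont=1 payload=0x60=96: acc |= 96<<14 -> acc=1575969 shift=21
  byte[3]=0x3A cont=0 payload=0x3A=58: acc |= 58<<21 -> acc=123210785 shift=28 [end]
Varint 1: bytes[0:4] = A1 98 E0 3A -> value 123210785 (4 byte(s))
  byte[4]=0x42 cont=0 payload=0x42=66: acc |= 66<<0 -> acc=66 shift=7 [end]
Varint 2: bytes[4:5] = 42 -> value 66 (1 byte(s))
  byte[5]=0x37 cont=0 payload=0x37=55: acc |= 55<<0 -> acc=55 shift=7 [end]
Varint 3: bytes[5:6] = 37 -> value 55 (1 byte(s))

Answer: 123210785 66 55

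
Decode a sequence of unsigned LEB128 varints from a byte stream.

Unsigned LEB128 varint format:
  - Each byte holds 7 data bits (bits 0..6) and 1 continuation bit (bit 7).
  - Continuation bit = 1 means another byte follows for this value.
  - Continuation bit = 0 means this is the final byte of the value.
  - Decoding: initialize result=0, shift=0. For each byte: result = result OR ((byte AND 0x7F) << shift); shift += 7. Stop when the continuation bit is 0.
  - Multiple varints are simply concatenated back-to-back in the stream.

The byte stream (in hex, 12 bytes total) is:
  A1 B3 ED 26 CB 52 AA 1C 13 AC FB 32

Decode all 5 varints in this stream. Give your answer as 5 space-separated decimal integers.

Answer: 81484193 10571 3626 19 834988

Derivation:
  byte[0]=0xA1 cont=1 payload=0x21=33: acc |= 33<<0 -> acc=33 shift=7
  byte[1]=0xB3 cont=1 payload=0x33=51: acc |= 51<<7 -> acc=6561 shift=14
  byte[2]=0xED cont=1 payload=0x6D=109: acc |= 109<<14 -> acc=1792417 shift=21
  byte[3]=0x26 cont=0 payload=0x26=38: acc |= 38<<21 -> acc=81484193 shift=28 [end]
Varint 1: bytes[0:4] = A1 B3 ED 26 -> value 81484193 (4 byte(s))
  byte[4]=0xCB cont=1 payload=0x4B=75: acc |= 75<<0 -> acc=75 shift=7
  byte[5]=0x52 cont=0 payload=0x52=82: acc |= 82<<7 -> acc=10571 shift=14 [end]
Varint 2: bytes[4:6] = CB 52 -> value 10571 (2 byte(s))
  byte[6]=0xAA cont=1 payload=0x2A=42: acc |= 42<<0 -> acc=42 shift=7
  byte[7]=0x1C cont=0 payload=0x1C=28: acc |= 28<<7 -> acc=3626 shift=14 [end]
Varint 3: bytes[6:8] = AA 1C -> value 3626 (2 byte(s))
  byte[8]=0x13 cont=0 payload=0x13=19: acc |= 19<<0 -> acc=19 shift=7 [end]
Varint 4: bytes[8:9] = 13 -> value 19 (1 byte(s))
  byte[9]=0xAC cont=1 payload=0x2C=44: acc |= 44<<0 -> acc=44 shift=7
  byte[10]=0xFB cont=1 payload=0x7B=123: acc |= 123<<7 -> acc=15788 shift=14
  byte[11]=0x32 cont=0 payload=0x32=50: acc |= 50<<14 -> acc=834988 shift=21 [end]
Varint 5: bytes[9:12] = AC FB 32 -> value 834988 (3 byte(s))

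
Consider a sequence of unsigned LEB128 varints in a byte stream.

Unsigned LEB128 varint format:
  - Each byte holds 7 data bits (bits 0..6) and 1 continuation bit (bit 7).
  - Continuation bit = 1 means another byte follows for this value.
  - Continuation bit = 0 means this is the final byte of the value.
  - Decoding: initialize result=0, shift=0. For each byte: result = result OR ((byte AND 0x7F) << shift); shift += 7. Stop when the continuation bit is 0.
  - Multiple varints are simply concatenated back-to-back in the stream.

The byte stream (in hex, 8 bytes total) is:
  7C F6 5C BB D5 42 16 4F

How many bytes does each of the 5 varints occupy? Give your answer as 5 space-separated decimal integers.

  byte[0]=0x7C cont=0 payload=0x7C=124: acc |= 124<<0 -> acc=124 shift=7 [end]
Varint 1: bytes[0:1] = 7C -> value 124 (1 byte(s))
  byte[1]=0xF6 cont=1 payload=0x76=118: acc |= 118<<0 -> acc=118 shift=7
  byte[2]=0x5C cont=0 payload=0x5C=92: acc |= 92<<7 -> acc=11894 shift=14 [end]
Varint 2: bytes[1:3] = F6 5C -> value 11894 (2 byte(s))
  byte[3]=0xBB cont=1 payload=0x3B=59: acc |= 59<<0 -> acc=59 shift=7
  byte[4]=0xD5 cont=1 payload=0x55=85: acc |= 85<<7 -> acc=10939 shift=14
  byte[5]=0x42 cont=0 payload=0x42=66: acc |= 66<<14 -> acc=1092283 shift=21 [end]
Varint 3: bytes[3:6] = BB D5 42 -> value 1092283 (3 byte(s))
  byte[6]=0x16 cont=0 payload=0x16=22: acc |= 22<<0 -> acc=22 shift=7 [end]
Varint 4: bytes[6:7] = 16 -> value 22 (1 byte(s))
  byte[7]=0x4F cont=0 payload=0x4F=79: acc |= 79<<0 -> acc=79 shift=7 [end]
Varint 5: bytes[7:8] = 4F -> value 79 (1 byte(s))

Answer: 1 2 3 1 1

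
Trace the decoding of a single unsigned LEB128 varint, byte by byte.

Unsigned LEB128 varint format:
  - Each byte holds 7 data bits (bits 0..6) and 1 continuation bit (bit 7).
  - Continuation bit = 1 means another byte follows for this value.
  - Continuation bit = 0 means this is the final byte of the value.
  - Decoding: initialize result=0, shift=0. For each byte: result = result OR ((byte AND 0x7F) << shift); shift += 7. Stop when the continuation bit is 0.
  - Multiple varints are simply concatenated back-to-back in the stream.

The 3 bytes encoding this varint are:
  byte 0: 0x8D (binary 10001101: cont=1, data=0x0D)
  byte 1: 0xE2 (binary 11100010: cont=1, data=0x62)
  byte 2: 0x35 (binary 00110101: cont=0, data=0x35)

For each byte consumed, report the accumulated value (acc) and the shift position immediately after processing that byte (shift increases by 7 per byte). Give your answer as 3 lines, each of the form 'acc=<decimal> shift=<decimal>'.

byte 0=0x8D: payload=0x0D=13, contrib = 13<<0 = 13; acc -> 13, shift -> 7
byte 1=0xE2: payload=0x62=98, contrib = 98<<7 = 12544; acc -> 12557, shift -> 14
byte 2=0x35: payload=0x35=53, contrib = 53<<14 = 868352; acc -> 880909, shift -> 21

Answer: acc=13 shift=7
acc=12557 shift=14
acc=880909 shift=21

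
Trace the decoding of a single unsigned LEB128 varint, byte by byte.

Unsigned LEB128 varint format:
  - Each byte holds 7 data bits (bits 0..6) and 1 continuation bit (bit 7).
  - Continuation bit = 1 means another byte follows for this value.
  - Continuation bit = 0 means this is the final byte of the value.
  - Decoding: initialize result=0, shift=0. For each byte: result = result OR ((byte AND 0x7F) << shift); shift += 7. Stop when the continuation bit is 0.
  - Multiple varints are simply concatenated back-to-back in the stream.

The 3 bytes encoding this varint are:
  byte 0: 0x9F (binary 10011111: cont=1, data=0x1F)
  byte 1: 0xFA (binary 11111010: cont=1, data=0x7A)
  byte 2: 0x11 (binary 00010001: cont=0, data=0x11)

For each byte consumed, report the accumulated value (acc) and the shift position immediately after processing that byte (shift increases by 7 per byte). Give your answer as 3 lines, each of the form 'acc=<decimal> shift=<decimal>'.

Answer: acc=31 shift=7
acc=15647 shift=14
acc=294175 shift=21

Derivation:
byte 0=0x9F: payload=0x1F=31, contrib = 31<<0 = 31; acc -> 31, shift -> 7
byte 1=0xFA: payload=0x7A=122, contrib = 122<<7 = 15616; acc -> 15647, shift -> 14
byte 2=0x11: payload=0x11=17, contrib = 17<<14 = 278528; acc -> 294175, shift -> 21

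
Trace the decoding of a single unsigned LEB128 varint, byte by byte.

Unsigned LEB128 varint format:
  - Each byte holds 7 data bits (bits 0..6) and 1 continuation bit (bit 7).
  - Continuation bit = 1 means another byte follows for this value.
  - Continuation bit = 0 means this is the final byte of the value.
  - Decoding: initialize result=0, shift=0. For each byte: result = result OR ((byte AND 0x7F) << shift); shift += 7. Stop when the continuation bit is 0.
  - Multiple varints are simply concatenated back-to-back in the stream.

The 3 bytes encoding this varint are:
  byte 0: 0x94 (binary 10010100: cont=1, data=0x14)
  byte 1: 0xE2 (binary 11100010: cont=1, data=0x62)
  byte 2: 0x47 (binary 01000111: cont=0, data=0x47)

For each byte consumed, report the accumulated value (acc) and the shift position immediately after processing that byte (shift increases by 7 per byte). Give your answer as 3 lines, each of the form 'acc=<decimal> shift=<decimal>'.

byte 0=0x94: payload=0x14=20, contrib = 20<<0 = 20; acc -> 20, shift -> 7
byte 1=0xE2: payload=0x62=98, contrib = 98<<7 = 12544; acc -> 12564, shift -> 14
byte 2=0x47: payload=0x47=71, contrib = 71<<14 = 1163264; acc -> 1175828, shift -> 21

Answer: acc=20 shift=7
acc=12564 shift=14
acc=1175828 shift=21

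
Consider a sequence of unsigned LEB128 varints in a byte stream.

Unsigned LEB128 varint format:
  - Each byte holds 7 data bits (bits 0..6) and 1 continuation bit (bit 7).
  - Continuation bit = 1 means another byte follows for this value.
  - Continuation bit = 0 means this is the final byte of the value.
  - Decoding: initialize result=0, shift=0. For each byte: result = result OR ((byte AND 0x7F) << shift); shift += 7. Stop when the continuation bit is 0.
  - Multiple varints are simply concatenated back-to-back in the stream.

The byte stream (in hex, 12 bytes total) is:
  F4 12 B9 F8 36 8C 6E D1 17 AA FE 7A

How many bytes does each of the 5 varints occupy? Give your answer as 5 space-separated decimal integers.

  byte[0]=0xF4 cont=1 payload=0x74=116: acc |= 116<<0 -> acc=116 shift=7
  byte[1]=0x12 cont=0 payload=0x12=18: acc |= 18<<7 -> acc=2420 shift=14 [end]
Varint 1: bytes[0:2] = F4 12 -> value 2420 (2 byte(s))
  byte[2]=0xB9 cont=1 payload=0x39=57: acc |= 57<<0 -> acc=57 shift=7
  byte[3]=0xF8 cont=1 payload=0x78=120: acc |= 120<<7 -> acc=15417 shift=14
  byte[4]=0x36 cont=0 payload=0x36=54: acc |= 54<<14 -> acc=900153 shift=21 [end]
Varint 2: bytes[2:5] = B9 F8 36 -> value 900153 (3 byte(s))
  byte[5]=0x8C cont=1 payload=0x0C=12: acc |= 12<<0 -> acc=12 shift=7
  byte[6]=0x6E cont=0 payload=0x6E=110: acc |= 110<<7 -> acc=14092 shift=14 [end]
Varint 3: bytes[5:7] = 8C 6E -> value 14092 (2 byte(s))
  byte[7]=0xD1 cont=1 payload=0x51=81: acc |= 81<<0 -> acc=81 shift=7
  byte[8]=0x17 cont=0 payload=0x17=23: acc |= 23<<7 -> acc=3025 shift=14 [end]
Varint 4: bytes[7:9] = D1 17 -> value 3025 (2 byte(s))
  byte[9]=0xAA cont=1 payload=0x2A=42: acc |= 42<<0 -> acc=42 shift=7
  byte[10]=0xFE cont=1 payload=0x7E=126: acc |= 126<<7 -> acc=16170 shift=14
  byte[11]=0x7A cont=0 payload=0x7A=122: acc |= 122<<14 -> acc=2015018 shift=21 [end]
Varint 5: bytes[9:12] = AA FE 7A -> value 2015018 (3 byte(s))

Answer: 2 3 2 2 3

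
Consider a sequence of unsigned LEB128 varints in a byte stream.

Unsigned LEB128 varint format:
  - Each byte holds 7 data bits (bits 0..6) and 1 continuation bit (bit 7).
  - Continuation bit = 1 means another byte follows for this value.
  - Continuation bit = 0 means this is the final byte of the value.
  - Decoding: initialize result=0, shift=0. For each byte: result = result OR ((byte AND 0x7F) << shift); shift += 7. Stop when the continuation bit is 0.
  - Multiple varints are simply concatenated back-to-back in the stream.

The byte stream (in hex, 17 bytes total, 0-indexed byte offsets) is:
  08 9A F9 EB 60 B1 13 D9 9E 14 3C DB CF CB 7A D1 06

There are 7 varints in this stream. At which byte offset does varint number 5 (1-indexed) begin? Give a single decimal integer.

Answer: 10

Derivation:
  byte[0]=0x08 cont=0 payload=0x08=8: acc |= 8<<0 -> acc=8 shift=7 [end]
Varint 1: bytes[0:1] = 08 -> value 8 (1 byte(s))
  byte[1]=0x9A cont=1 payload=0x1A=26: acc |= 26<<0 -> acc=26 shift=7
  byte[2]=0xF9 cont=1 payload=0x79=121: acc |= 121<<7 -> acc=15514 shift=14
  byte[3]=0xEB cont=1 payload=0x6B=107: acc |= 107<<14 -> acc=1768602 shift=21
  byte[4]=0x60 cont=0 payload=0x60=96: acc |= 96<<21 -> acc=203095194 shift=28 [end]
Varint 2: bytes[1:5] = 9A F9 EB 60 -> value 203095194 (4 byte(s))
  byte[5]=0xB1 cont=1 payload=0x31=49: acc |= 49<<0 -> acc=49 shift=7
  byte[6]=0x13 cont=0 payload=0x13=19: acc |= 19<<7 -> acc=2481 shift=14 [end]
Varint 3: bytes[5:7] = B1 13 -> value 2481 (2 byte(s))
  byte[7]=0xD9 cont=1 payload=0x59=89: acc |= 89<<0 -> acc=89 shift=7
  byte[8]=0x9E cont=1 payload=0x1E=30: acc |= 30<<7 -> acc=3929 shift=14
  byte[9]=0x14 cont=0 payload=0x14=20: acc |= 20<<14 -> acc=331609 shift=21 [end]
Varint 4: bytes[7:10] = D9 9E 14 -> value 331609 (3 byte(s))
  byte[10]=0x3C cont=0 payload=0x3C=60: acc |= 60<<0 -> acc=60 shift=7 [end]
Varint 5: bytes[10:11] = 3C -> value 60 (1 byte(s))
  byte[11]=0xDB cont=1 payload=0x5B=91: acc |= 91<<0 -> acc=91 shift=7
  byte[12]=0xCF cont=1 payload=0x4F=79: acc |= 79<<7 -> acc=10203 shift=14
  byte[13]=0xCB cont=1 payload=0x4B=75: acc |= 75<<14 -> acc=1239003 shift=21
  byte[14]=0x7A cont=0 payload=0x7A=122: acc |= 122<<21 -> acc=257091547 shift=28 [end]
Varint 6: bytes[11:15] = DB CF CB 7A -> value 257091547 (4 byte(s))
  byte[15]=0xD1 cont=1 payload=0x51=81: acc |= 81<<0 -> acc=81 shift=7
  byte[16]=0x06 cont=0 payload=0x06=6: acc |= 6<<7 -> acc=849 shift=14 [end]
Varint 7: bytes[15:17] = D1 06 -> value 849 (2 byte(s))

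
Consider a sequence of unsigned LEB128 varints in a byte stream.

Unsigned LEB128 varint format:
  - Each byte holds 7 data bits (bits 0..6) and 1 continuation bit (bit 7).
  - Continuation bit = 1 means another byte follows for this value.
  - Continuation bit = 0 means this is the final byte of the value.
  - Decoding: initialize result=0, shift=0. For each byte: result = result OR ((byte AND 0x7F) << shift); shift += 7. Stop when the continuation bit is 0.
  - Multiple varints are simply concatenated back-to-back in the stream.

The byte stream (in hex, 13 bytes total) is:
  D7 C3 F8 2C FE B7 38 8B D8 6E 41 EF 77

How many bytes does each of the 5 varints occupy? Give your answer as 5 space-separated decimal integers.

  byte[0]=0xD7 cont=1 payload=0x57=87: acc |= 87<<0 -> acc=87 shift=7
  byte[1]=0xC3 cont=1 payload=0x43=67: acc |= 67<<7 -> acc=8663 shift=14
  byte[2]=0xF8 cont=1 payload=0x78=120: acc |= 120<<14 -> acc=1974743 shift=21
  byte[3]=0x2C cont=0 payload=0x2C=44: acc |= 44<<21 -> acc=94249431 shift=28 [end]
Varint 1: bytes[0:4] = D7 C3 F8 2C -> value 94249431 (4 byte(s))
  byte[4]=0xFE cont=1 payload=0x7E=126: acc |= 126<<0 -> acc=126 shift=7
  byte[5]=0xB7 cont=1 payload=0x37=55: acc |= 55<<7 -> acc=7166 shift=14
  byte[6]=0x38 cont=0 payload=0x38=56: acc |= 56<<14 -> acc=924670 shift=21 [end]
Varint 2: bytes[4:7] = FE B7 38 -> value 924670 (3 byte(s))
  byte[7]=0x8B cont=1 payload=0x0B=11: acc |= 11<<0 -> acc=11 shift=7
  byte[8]=0xD8 cont=1 payload=0x58=88: acc |= 88<<7 -> acc=11275 shift=14
  byte[9]=0x6E cont=0 payload=0x6E=110: acc |= 110<<14 -> acc=1813515 shift=21 [end]
Varint 3: bytes[7:10] = 8B D8 6E -> value 1813515 (3 byte(s))
  byte[10]=0x41 cont=0 payload=0x41=65: acc |= 65<<0 -> acc=65 shift=7 [end]
Varint 4: bytes[10:11] = 41 -> value 65 (1 byte(s))
  byte[11]=0xEF cont=1 payload=0x6F=111: acc |= 111<<0 -> acc=111 shift=7
  byte[12]=0x77 cont=0 payload=0x77=119: acc |= 119<<7 -> acc=15343 shift=14 [end]
Varint 5: bytes[11:13] = EF 77 -> value 15343 (2 byte(s))

Answer: 4 3 3 1 2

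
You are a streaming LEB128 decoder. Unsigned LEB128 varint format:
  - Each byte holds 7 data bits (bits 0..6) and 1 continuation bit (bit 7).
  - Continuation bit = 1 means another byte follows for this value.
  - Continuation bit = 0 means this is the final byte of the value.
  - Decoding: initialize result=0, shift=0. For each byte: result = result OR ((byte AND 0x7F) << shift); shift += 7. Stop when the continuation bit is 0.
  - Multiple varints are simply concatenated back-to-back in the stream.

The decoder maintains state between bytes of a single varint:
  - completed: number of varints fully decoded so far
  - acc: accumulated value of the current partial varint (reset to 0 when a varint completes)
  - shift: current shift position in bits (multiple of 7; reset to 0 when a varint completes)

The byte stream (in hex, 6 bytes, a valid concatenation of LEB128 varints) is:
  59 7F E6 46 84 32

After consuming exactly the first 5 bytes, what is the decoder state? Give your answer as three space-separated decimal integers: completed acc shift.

Answer: 3 4 7

Derivation:
byte[0]=0x59 cont=0 payload=0x59: varint #1 complete (value=89); reset -> completed=1 acc=0 shift=0
byte[1]=0x7F cont=0 payload=0x7F: varint #2 complete (value=127); reset -> completed=2 acc=0 shift=0
byte[2]=0xE6 cont=1 payload=0x66: acc |= 102<<0 -> completed=2 acc=102 shift=7
byte[3]=0x46 cont=0 payload=0x46: varint #3 complete (value=9062); reset -> completed=3 acc=0 shift=0
byte[4]=0x84 cont=1 payload=0x04: acc |= 4<<0 -> completed=3 acc=4 shift=7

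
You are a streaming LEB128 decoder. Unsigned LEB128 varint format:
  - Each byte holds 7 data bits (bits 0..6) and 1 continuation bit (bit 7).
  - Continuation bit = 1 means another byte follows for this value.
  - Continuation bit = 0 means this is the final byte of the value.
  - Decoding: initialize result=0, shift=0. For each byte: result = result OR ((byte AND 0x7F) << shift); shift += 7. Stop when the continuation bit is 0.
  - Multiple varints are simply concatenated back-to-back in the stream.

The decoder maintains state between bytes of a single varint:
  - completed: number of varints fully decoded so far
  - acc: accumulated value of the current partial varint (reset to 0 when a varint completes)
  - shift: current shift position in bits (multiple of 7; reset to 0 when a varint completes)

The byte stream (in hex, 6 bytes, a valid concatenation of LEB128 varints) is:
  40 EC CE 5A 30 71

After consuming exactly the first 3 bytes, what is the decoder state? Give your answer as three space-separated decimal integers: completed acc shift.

Answer: 1 10092 14

Derivation:
byte[0]=0x40 cont=0 payload=0x40: varint #1 complete (value=64); reset -> completed=1 acc=0 shift=0
byte[1]=0xEC cont=1 payload=0x6C: acc |= 108<<0 -> completed=1 acc=108 shift=7
byte[2]=0xCE cont=1 payload=0x4E: acc |= 78<<7 -> completed=1 acc=10092 shift=14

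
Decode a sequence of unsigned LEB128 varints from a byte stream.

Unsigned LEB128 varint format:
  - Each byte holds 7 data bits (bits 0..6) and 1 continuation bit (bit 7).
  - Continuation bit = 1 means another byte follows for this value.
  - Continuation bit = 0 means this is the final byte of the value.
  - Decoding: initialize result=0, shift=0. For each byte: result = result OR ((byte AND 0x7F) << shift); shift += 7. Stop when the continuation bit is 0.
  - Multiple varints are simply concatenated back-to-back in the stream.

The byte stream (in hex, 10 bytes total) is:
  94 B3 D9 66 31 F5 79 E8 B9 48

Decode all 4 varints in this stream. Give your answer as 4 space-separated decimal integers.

Answer: 215374228 49 15605 1187048

Derivation:
  byte[0]=0x94 cont=1 payload=0x14=20: acc |= 20<<0 -> acc=20 shift=7
  byte[1]=0xB3 cont=1 payload=0x33=51: acc |= 51<<7 -> acc=6548 shift=14
  byte[2]=0xD9 cont=1 payload=0x59=89: acc |= 89<<14 -> acc=1464724 shift=21
  byte[3]=0x66 cont=0 payload=0x66=102: acc |= 102<<21 -> acc=215374228 shift=28 [end]
Varint 1: bytes[0:4] = 94 B3 D9 66 -> value 215374228 (4 byte(s))
  byte[4]=0x31 cont=0 payload=0x31=49: acc |= 49<<0 -> acc=49 shift=7 [end]
Varint 2: bytes[4:5] = 31 -> value 49 (1 byte(s))
  byte[5]=0xF5 cont=1 payload=0x75=117: acc |= 117<<0 -> acc=117 shift=7
  byte[6]=0x79 cont=0 payload=0x79=121: acc |= 121<<7 -> acc=15605 shift=14 [end]
Varint 3: bytes[5:7] = F5 79 -> value 15605 (2 byte(s))
  byte[7]=0xE8 cont=1 payload=0x68=104: acc |= 104<<0 -> acc=104 shift=7
  byte[8]=0xB9 cont=1 payload=0x39=57: acc |= 57<<7 -> acc=7400 shift=14
  byte[9]=0x48 cont=0 payload=0x48=72: acc |= 72<<14 -> acc=1187048 shift=21 [end]
Varint 4: bytes[7:10] = E8 B9 48 -> value 1187048 (3 byte(s))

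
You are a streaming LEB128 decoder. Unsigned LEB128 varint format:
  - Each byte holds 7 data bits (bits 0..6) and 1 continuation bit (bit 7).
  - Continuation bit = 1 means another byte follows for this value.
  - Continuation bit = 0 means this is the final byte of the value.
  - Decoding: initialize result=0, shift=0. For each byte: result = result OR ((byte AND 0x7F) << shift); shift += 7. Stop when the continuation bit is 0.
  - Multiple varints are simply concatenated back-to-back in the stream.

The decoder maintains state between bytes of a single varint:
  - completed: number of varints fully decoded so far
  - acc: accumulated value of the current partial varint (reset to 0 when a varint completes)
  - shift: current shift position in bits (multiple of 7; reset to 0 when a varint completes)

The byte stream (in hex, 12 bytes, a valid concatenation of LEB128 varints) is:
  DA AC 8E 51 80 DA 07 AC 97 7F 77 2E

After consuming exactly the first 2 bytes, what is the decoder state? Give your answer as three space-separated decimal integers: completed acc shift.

Answer: 0 5722 14

Derivation:
byte[0]=0xDA cont=1 payload=0x5A: acc |= 90<<0 -> completed=0 acc=90 shift=7
byte[1]=0xAC cont=1 payload=0x2C: acc |= 44<<7 -> completed=0 acc=5722 shift=14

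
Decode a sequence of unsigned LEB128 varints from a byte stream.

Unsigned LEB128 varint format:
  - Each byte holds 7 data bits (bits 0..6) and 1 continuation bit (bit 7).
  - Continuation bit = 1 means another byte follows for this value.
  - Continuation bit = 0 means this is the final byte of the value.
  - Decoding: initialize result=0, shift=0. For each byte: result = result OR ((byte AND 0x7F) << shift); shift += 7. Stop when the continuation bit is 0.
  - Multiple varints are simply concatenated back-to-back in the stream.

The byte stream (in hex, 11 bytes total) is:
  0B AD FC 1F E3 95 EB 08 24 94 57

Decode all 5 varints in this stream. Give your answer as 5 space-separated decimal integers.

  byte[0]=0x0B cont=0 payload=0x0B=11: acc |= 11<<0 -> acc=11 shift=7 [end]
Varint 1: bytes[0:1] = 0B -> value 11 (1 byte(s))
  byte[1]=0xAD cont=1 payload=0x2D=45: acc |= 45<<0 -> acc=45 shift=7
  byte[2]=0xFC cont=1 payload=0x7C=124: acc |= 124<<7 -> acc=15917 shift=14
  byte[3]=0x1F cont=0 payload=0x1F=31: acc |= 31<<14 -> acc=523821 shift=21 [end]
Varint 2: bytes[1:4] = AD FC 1F -> value 523821 (3 byte(s))
  byte[4]=0xE3 cont=1 payload=0x63=99: acc |= 99<<0 -> acc=99 shift=7
  byte[5]=0x95 cont=1 payload=0x15=21: acc |= 21<<7 -> acc=2787 shift=14
  byte[6]=0xEB cont=1 payload=0x6B=107: acc |= 107<<14 -> acc=1755875 shift=21
  byte[7]=0x08 cont=0 payload=0x08=8: acc |= 8<<21 -> acc=18533091 shift=28 [end]
Varint 3: bytes[4:8] = E3 95 EB 08 -> value 18533091 (4 byte(s))
  byte[8]=0x24 cont=0 payload=0x24=36: acc |= 36<<0 -> acc=36 shift=7 [end]
Varint 4: bytes[8:9] = 24 -> value 36 (1 byte(s))
  byte[9]=0x94 cont=1 payload=0x14=20: acc |= 20<<0 -> acc=20 shift=7
  byte[10]=0x57 cont=0 payload=0x57=87: acc |= 87<<7 -> acc=11156 shift=14 [end]
Varint 5: bytes[9:11] = 94 57 -> value 11156 (2 byte(s))

Answer: 11 523821 18533091 36 11156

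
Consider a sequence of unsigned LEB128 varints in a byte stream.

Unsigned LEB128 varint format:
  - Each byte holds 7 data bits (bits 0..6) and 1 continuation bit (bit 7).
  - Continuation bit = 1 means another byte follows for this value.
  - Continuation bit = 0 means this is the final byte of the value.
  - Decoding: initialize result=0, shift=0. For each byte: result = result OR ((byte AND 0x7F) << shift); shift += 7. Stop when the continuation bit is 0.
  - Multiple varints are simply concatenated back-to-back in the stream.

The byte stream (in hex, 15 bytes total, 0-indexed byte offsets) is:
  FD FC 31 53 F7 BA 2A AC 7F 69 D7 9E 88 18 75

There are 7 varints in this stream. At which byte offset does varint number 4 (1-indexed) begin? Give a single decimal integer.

Answer: 7

Derivation:
  byte[0]=0xFD cont=1 payload=0x7D=125: acc |= 125<<0 -> acc=125 shift=7
  byte[1]=0xFC cont=1 payload=0x7C=124: acc |= 124<<7 -> acc=15997 shift=14
  byte[2]=0x31 cont=0 payload=0x31=49: acc |= 49<<14 -> acc=818813 shift=21 [end]
Varint 1: bytes[0:3] = FD FC 31 -> value 818813 (3 byte(s))
  byte[3]=0x53 cont=0 payload=0x53=83: acc |= 83<<0 -> acc=83 shift=7 [end]
Varint 2: bytes[3:4] = 53 -> value 83 (1 byte(s))
  byte[4]=0xF7 cont=1 payload=0x77=119: acc |= 119<<0 -> acc=119 shift=7
  byte[5]=0xBA cont=1 payload=0x3A=58: acc |= 58<<7 -> acc=7543 shift=14
  byte[6]=0x2A cont=0 payload=0x2A=42: acc |= 42<<14 -> acc=695671 shift=21 [end]
Varint 3: bytes[4:7] = F7 BA 2A -> value 695671 (3 byte(s))
  byte[7]=0xAC cont=1 payload=0x2C=44: acc |= 44<<0 -> acc=44 shift=7
  byte[8]=0x7F cont=0 payload=0x7F=127: acc |= 127<<7 -> acc=16300 shift=14 [end]
Varint 4: bytes[7:9] = AC 7F -> value 16300 (2 byte(s))
  byte[9]=0x69 cont=0 payload=0x69=105: acc |= 105<<0 -> acc=105 shift=7 [end]
Varint 5: bytes[9:10] = 69 -> value 105 (1 byte(s))
  byte[10]=0xD7 cont=1 payload=0x57=87: acc |= 87<<0 -> acc=87 shift=7
  byte[11]=0x9E cont=1 payload=0x1E=30: acc |= 30<<7 -> acc=3927 shift=14
  byte[12]=0x88 cont=1 payload=0x08=8: acc |= 8<<14 -> acc=134999 shift=21
  byte[13]=0x18 cont=0 payload=0x18=24: acc |= 24<<21 -> acc=50466647 shift=28 [end]
Varint 6: bytes[10:14] = D7 9E 88 18 -> value 50466647 (4 byte(s))
  byte[14]=0x75 cont=0 payload=0x75=117: acc |= 117<<0 -> acc=117 shift=7 [end]
Varint 7: bytes[14:15] = 75 -> value 117 (1 byte(s))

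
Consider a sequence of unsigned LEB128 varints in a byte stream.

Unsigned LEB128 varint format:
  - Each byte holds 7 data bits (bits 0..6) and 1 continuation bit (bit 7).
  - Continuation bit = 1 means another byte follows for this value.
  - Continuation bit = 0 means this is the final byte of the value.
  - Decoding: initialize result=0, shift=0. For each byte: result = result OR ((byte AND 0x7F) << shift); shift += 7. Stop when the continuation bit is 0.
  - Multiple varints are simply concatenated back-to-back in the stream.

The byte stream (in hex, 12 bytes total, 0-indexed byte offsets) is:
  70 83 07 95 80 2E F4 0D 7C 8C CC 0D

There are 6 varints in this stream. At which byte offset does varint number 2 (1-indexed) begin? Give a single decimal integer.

  byte[0]=0x70 cont=0 payload=0x70=112: acc |= 112<<0 -> acc=112 shift=7 [end]
Varint 1: bytes[0:1] = 70 -> value 112 (1 byte(s))
  byte[1]=0x83 cont=1 payload=0x03=3: acc |= 3<<0 -> acc=3 shift=7
  byte[2]=0x07 cont=0 payload=0x07=7: acc |= 7<<7 -> acc=899 shift=14 [end]
Varint 2: bytes[1:3] = 83 07 -> value 899 (2 byte(s))
  byte[3]=0x95 cont=1 payload=0x15=21: acc |= 21<<0 -> acc=21 shift=7
  byte[4]=0x80 cont=1 payload=0x00=0: acc |= 0<<7 -> acc=21 shift=14
  byte[5]=0x2E cont=0 payload=0x2E=46: acc |= 46<<14 -> acc=753685 shift=21 [end]
Varint 3: bytes[3:6] = 95 80 2E -> value 753685 (3 byte(s))
  byte[6]=0xF4 cont=1 payload=0x74=116: acc |= 116<<0 -> acc=116 shift=7
  byte[7]=0x0D cont=0 payload=0x0D=13: acc |= 13<<7 -> acc=1780 shift=14 [end]
Varint 4: bytes[6:8] = F4 0D -> value 1780 (2 byte(s))
  byte[8]=0x7C cont=0 payload=0x7C=124: acc |= 124<<0 -> acc=124 shift=7 [end]
Varint 5: bytes[8:9] = 7C -> value 124 (1 byte(s))
  byte[9]=0x8C cont=1 payload=0x0C=12: acc |= 12<<0 -> acc=12 shift=7
  byte[10]=0xCC cont=1 payload=0x4C=76: acc |= 76<<7 -> acc=9740 shift=14
  byte[11]=0x0D cont=0 payload=0x0D=13: acc |= 13<<14 -> acc=222732 shift=21 [end]
Varint 6: bytes[9:12] = 8C CC 0D -> value 222732 (3 byte(s))

Answer: 1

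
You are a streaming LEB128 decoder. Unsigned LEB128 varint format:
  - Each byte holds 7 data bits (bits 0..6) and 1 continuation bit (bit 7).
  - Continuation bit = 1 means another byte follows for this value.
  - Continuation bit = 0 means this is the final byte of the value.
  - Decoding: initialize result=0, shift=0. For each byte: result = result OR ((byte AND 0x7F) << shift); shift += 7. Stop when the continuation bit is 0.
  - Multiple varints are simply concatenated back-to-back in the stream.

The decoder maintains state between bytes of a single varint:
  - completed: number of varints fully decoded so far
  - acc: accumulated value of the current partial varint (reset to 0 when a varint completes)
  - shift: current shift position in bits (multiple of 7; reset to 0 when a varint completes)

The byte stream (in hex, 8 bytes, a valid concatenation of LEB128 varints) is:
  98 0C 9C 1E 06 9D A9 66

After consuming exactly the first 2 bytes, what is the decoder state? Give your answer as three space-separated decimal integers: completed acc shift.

byte[0]=0x98 cont=1 payload=0x18: acc |= 24<<0 -> completed=0 acc=24 shift=7
byte[1]=0x0C cont=0 payload=0x0C: varint #1 complete (value=1560); reset -> completed=1 acc=0 shift=0

Answer: 1 0 0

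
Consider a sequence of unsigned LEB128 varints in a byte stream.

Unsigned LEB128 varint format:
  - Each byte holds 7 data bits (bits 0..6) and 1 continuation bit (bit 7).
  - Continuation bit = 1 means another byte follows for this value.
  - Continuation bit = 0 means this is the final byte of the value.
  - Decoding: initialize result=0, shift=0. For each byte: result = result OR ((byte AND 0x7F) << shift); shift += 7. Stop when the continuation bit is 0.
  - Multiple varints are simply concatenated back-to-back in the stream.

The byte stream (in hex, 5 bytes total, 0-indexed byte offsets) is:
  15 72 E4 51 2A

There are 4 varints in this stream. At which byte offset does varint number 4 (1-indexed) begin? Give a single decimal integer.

  byte[0]=0x15 cont=0 payload=0x15=21: acc |= 21<<0 -> acc=21 shift=7 [end]
Varint 1: bytes[0:1] = 15 -> value 21 (1 byte(s))
  byte[1]=0x72 cont=0 payload=0x72=114: acc |= 114<<0 -> acc=114 shift=7 [end]
Varint 2: bytes[1:2] = 72 -> value 114 (1 byte(s))
  byte[2]=0xE4 cont=1 payload=0x64=100: acc |= 100<<0 -> acc=100 shift=7
  byte[3]=0x51 cont=0 payload=0x51=81: acc |= 81<<7 -> acc=10468 shift=14 [end]
Varint 3: bytes[2:4] = E4 51 -> value 10468 (2 byte(s))
  byte[4]=0x2A cont=0 payload=0x2A=42: acc |= 42<<0 -> acc=42 shift=7 [end]
Varint 4: bytes[4:5] = 2A -> value 42 (1 byte(s))

Answer: 4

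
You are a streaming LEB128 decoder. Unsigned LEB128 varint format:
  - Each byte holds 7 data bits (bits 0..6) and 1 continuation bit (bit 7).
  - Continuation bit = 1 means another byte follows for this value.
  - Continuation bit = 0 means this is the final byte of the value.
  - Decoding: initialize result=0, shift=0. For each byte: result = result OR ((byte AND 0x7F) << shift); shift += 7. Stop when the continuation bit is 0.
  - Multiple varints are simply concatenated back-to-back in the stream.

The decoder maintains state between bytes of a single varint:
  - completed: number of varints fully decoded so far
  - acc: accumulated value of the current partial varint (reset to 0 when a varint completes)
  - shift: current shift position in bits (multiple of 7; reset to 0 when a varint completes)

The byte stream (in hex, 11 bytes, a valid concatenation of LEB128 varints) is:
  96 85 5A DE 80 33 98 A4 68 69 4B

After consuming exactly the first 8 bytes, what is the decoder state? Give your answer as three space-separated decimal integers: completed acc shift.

Answer: 2 4632 14

Derivation:
byte[0]=0x96 cont=1 payload=0x16: acc |= 22<<0 -> completed=0 acc=22 shift=7
byte[1]=0x85 cont=1 payload=0x05: acc |= 5<<7 -> completed=0 acc=662 shift=14
byte[2]=0x5A cont=0 payload=0x5A: varint #1 complete (value=1475222); reset -> completed=1 acc=0 shift=0
byte[3]=0xDE cont=1 payload=0x5E: acc |= 94<<0 -> completed=1 acc=94 shift=7
byte[4]=0x80 cont=1 payload=0x00: acc |= 0<<7 -> completed=1 acc=94 shift=14
byte[5]=0x33 cont=0 payload=0x33: varint #2 complete (value=835678); reset -> completed=2 acc=0 shift=0
byte[6]=0x98 cont=1 payload=0x18: acc |= 24<<0 -> completed=2 acc=24 shift=7
byte[7]=0xA4 cont=1 payload=0x24: acc |= 36<<7 -> completed=2 acc=4632 shift=14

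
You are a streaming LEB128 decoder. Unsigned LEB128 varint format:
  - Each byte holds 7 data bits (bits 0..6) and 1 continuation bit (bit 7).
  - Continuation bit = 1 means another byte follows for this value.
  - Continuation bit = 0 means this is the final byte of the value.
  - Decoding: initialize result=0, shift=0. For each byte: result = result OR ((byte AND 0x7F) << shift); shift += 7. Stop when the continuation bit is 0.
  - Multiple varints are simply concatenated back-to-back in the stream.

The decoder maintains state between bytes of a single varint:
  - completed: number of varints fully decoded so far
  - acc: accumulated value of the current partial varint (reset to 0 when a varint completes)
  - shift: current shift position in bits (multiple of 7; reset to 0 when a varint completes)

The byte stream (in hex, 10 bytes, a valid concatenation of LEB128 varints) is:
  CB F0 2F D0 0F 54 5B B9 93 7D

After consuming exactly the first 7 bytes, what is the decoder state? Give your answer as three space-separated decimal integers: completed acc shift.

Answer: 4 0 0

Derivation:
byte[0]=0xCB cont=1 payload=0x4B: acc |= 75<<0 -> completed=0 acc=75 shift=7
byte[1]=0xF0 cont=1 payload=0x70: acc |= 112<<7 -> completed=0 acc=14411 shift=14
byte[2]=0x2F cont=0 payload=0x2F: varint #1 complete (value=784459); reset -> completed=1 acc=0 shift=0
byte[3]=0xD0 cont=1 payload=0x50: acc |= 80<<0 -> completed=1 acc=80 shift=7
byte[4]=0x0F cont=0 payload=0x0F: varint #2 complete (value=2000); reset -> completed=2 acc=0 shift=0
byte[5]=0x54 cont=0 payload=0x54: varint #3 complete (value=84); reset -> completed=3 acc=0 shift=0
byte[6]=0x5B cont=0 payload=0x5B: varint #4 complete (value=91); reset -> completed=4 acc=0 shift=0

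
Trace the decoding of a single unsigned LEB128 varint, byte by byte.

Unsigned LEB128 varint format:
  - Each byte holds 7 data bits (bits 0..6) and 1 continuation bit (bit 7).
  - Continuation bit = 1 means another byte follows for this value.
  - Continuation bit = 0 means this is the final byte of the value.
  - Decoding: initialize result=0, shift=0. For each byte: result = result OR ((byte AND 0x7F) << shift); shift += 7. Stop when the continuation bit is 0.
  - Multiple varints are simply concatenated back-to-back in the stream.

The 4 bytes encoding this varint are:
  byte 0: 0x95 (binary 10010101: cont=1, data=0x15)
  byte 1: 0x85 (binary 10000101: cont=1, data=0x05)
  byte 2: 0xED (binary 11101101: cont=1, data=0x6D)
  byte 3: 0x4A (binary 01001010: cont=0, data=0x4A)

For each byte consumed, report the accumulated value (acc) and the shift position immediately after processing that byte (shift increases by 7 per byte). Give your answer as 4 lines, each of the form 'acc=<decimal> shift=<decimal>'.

Answer: acc=21 shift=7
acc=661 shift=14
acc=1786517 shift=21
acc=156975765 shift=28

Derivation:
byte 0=0x95: payload=0x15=21, contrib = 21<<0 = 21; acc -> 21, shift -> 7
byte 1=0x85: payload=0x05=5, contrib = 5<<7 = 640; acc -> 661, shift -> 14
byte 2=0xED: payload=0x6D=109, contrib = 109<<14 = 1785856; acc -> 1786517, shift -> 21
byte 3=0x4A: payload=0x4A=74, contrib = 74<<21 = 155189248; acc -> 156975765, shift -> 28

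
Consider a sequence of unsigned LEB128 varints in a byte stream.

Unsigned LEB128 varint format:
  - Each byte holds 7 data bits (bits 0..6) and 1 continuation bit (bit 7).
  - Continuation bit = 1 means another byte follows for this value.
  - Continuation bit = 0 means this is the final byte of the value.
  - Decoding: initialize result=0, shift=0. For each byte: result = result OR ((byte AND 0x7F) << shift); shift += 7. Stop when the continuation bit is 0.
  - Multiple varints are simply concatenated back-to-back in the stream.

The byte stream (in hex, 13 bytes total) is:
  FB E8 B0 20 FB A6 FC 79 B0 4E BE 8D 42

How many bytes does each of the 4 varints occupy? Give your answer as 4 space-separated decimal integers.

Answer: 4 4 2 3

Derivation:
  byte[0]=0xFB cont=1 payload=0x7B=123: acc |= 123<<0 -> acc=123 shift=7
  byte[1]=0xE8 cont=1 payload=0x68=104: acc |= 104<<7 -> acc=13435 shift=14
  byte[2]=0xB0 cont=1 payload=0x30=48: acc |= 48<<14 -> acc=799867 shift=21
  byte[3]=0x20 cont=0 payload=0x20=32: acc |= 32<<21 -> acc=67908731 shift=28 [end]
Varint 1: bytes[0:4] = FB E8 B0 20 -> value 67908731 (4 byte(s))
  byte[4]=0xFB cont=1 payload=0x7B=123: acc |= 123<<0 -> acc=123 shift=7
  byte[5]=0xA6 cont=1 payload=0x26=38: acc |= 38<<7 -> acc=4987 shift=14
  byte[6]=0xFC cont=1 payload=0x7C=124: acc |= 124<<14 -> acc=2036603 shift=21
  byte[7]=0x79 cont=0 payload=0x79=121: acc |= 121<<21 -> acc=255791995 shift=28 [end]
Varint 2: bytes[4:8] = FB A6 FC 79 -> value 255791995 (4 byte(s))
  byte[8]=0xB0 cont=1 payload=0x30=48: acc |= 48<<0 -> acc=48 shift=7
  byte[9]=0x4E cont=0 payload=0x4E=78: acc |= 78<<7 -> acc=10032 shift=14 [end]
Varint 3: bytes[8:10] = B0 4E -> value 10032 (2 byte(s))
  byte[10]=0xBE cont=1 payload=0x3E=62: acc |= 62<<0 -> acc=62 shift=7
  byte[11]=0x8D cont=1 payload=0x0D=13: acc |= 13<<7 -> acc=1726 shift=14
  byte[12]=0x42 cont=0 payload=0x42=66: acc |= 66<<14 -> acc=1083070 shift=21 [end]
Varint 4: bytes[10:13] = BE 8D 42 -> value 1083070 (3 byte(s))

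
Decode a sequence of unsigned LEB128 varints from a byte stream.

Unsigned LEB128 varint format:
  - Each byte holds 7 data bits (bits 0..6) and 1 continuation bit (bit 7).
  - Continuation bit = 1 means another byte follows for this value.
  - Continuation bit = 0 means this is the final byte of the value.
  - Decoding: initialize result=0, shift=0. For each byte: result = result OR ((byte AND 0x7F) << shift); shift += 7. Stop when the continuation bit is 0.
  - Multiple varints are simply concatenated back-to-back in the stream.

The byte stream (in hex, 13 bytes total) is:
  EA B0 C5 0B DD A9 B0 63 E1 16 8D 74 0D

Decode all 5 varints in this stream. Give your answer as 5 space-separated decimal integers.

Answer: 24205418 208409821 2913 14861 13

Derivation:
  byte[0]=0xEA cont=1 payload=0x6A=106: acc |= 106<<0 -> acc=106 shift=7
  byte[1]=0xB0 cont=1 payload=0x30=48: acc |= 48<<7 -> acc=6250 shift=14
  byte[2]=0xC5 cont=1 payload=0x45=69: acc |= 69<<14 -> acc=1136746 shift=21
  byte[3]=0x0B cont=0 payload=0x0B=11: acc |= 11<<21 -> acc=24205418 shift=28 [end]
Varint 1: bytes[0:4] = EA B0 C5 0B -> value 24205418 (4 byte(s))
  byte[4]=0xDD cont=1 payload=0x5D=93: acc |= 93<<0 -> acc=93 shift=7
  byte[5]=0xA9 cont=1 payload=0x29=41: acc |= 41<<7 -> acc=5341 shift=14
  byte[6]=0xB0 cont=1 payload=0x30=48: acc |= 48<<14 -> acc=791773 shift=21
  byte[7]=0x63 cont=0 payload=0x63=99: acc |= 99<<21 -> acc=208409821 shift=28 [end]
Varint 2: bytes[4:8] = DD A9 B0 63 -> value 208409821 (4 byte(s))
  byte[8]=0xE1 cont=1 payload=0x61=97: acc |= 97<<0 -> acc=97 shift=7
  byte[9]=0x16 cont=0 payload=0x16=22: acc |= 22<<7 -> acc=2913 shift=14 [end]
Varint 3: bytes[8:10] = E1 16 -> value 2913 (2 byte(s))
  byte[10]=0x8D cont=1 payload=0x0D=13: acc |= 13<<0 -> acc=13 shift=7
  byte[11]=0x74 cont=0 payload=0x74=116: acc |= 116<<7 -> acc=14861 shift=14 [end]
Varint 4: bytes[10:12] = 8D 74 -> value 14861 (2 byte(s))
  byte[12]=0x0D cont=0 payload=0x0D=13: acc |= 13<<0 -> acc=13 shift=7 [end]
Varint 5: bytes[12:13] = 0D -> value 13 (1 byte(s))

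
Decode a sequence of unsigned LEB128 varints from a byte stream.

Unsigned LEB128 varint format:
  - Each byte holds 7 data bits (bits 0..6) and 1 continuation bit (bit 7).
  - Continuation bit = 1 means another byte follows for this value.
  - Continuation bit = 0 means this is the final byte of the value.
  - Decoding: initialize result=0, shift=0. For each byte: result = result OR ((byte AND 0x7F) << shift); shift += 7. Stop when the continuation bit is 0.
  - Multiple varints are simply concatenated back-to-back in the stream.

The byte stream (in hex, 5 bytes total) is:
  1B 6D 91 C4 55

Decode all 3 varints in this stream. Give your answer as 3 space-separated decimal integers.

Answer: 27 109 1401361

Derivation:
  byte[0]=0x1B cont=0 payload=0x1B=27: acc |= 27<<0 -> acc=27 shift=7 [end]
Varint 1: bytes[0:1] = 1B -> value 27 (1 byte(s))
  byte[1]=0x6D cont=0 payload=0x6D=109: acc |= 109<<0 -> acc=109 shift=7 [end]
Varint 2: bytes[1:2] = 6D -> value 109 (1 byte(s))
  byte[2]=0x91 cont=1 payload=0x11=17: acc |= 17<<0 -> acc=17 shift=7
  byte[3]=0xC4 cont=1 payload=0x44=68: acc |= 68<<7 -> acc=8721 shift=14
  byte[4]=0x55 cont=0 payload=0x55=85: acc |= 85<<14 -> acc=1401361 shift=21 [end]
Varint 3: bytes[2:5] = 91 C4 55 -> value 1401361 (3 byte(s))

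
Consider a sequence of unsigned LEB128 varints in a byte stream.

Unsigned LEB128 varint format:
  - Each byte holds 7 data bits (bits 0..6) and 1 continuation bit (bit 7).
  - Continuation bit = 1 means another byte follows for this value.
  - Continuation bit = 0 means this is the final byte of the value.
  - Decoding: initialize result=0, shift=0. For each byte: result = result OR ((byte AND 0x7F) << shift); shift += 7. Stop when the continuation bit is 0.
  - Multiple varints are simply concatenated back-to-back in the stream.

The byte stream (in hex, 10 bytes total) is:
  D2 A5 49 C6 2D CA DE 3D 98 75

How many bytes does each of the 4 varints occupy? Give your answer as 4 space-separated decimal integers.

Answer: 3 2 3 2

Derivation:
  byte[0]=0xD2 cont=1 payload=0x52=82: acc |= 82<<0 -> acc=82 shift=7
  byte[1]=0xA5 cont=1 payload=0x25=37: acc |= 37<<7 -> acc=4818 shift=14
  byte[2]=0x49 cont=0 payload=0x49=73: acc |= 73<<14 -> acc=1200850 shift=21 [end]
Varint 1: bytes[0:3] = D2 A5 49 -> value 1200850 (3 byte(s))
  byte[3]=0xC6 cont=1 payload=0x46=70: acc |= 70<<0 -> acc=70 shift=7
  byte[4]=0x2D cont=0 payload=0x2D=45: acc |= 45<<7 -> acc=5830 shift=14 [end]
Varint 2: bytes[3:5] = C6 2D -> value 5830 (2 byte(s))
  byte[5]=0xCA cont=1 payload=0x4A=74: acc |= 74<<0 -> acc=74 shift=7
  byte[6]=0xDE cont=1 payload=0x5E=94: acc |= 94<<7 -> acc=12106 shift=14
  byte[7]=0x3D cont=0 payload=0x3D=61: acc |= 61<<14 -> acc=1011530 shift=21 [end]
Varint 3: bytes[5:8] = CA DE 3D -> value 1011530 (3 byte(s))
  byte[8]=0x98 cont=1 payload=0x18=24: acc |= 24<<0 -> acc=24 shift=7
  byte[9]=0x75 cont=0 payload=0x75=117: acc |= 117<<7 -> acc=15000 shift=14 [end]
Varint 4: bytes[8:10] = 98 75 -> value 15000 (2 byte(s))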